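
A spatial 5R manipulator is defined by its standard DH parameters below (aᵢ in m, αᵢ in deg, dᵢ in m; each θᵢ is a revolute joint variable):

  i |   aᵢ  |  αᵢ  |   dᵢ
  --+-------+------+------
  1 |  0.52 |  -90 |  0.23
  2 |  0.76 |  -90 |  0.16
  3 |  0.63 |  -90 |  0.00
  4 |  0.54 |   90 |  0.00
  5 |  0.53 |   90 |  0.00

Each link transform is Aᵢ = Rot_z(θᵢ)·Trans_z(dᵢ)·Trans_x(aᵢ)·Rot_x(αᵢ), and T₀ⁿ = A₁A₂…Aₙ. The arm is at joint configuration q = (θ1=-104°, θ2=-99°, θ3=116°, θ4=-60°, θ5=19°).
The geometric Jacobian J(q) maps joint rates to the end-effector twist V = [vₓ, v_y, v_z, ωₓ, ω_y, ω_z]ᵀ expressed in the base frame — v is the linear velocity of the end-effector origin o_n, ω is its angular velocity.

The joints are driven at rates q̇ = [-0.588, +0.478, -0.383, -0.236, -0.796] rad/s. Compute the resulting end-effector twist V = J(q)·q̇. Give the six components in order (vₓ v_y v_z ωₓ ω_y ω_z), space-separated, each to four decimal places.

o_n = [-1.1122, -1.1602, 0.4703]
J₁: ẑ×o_n = [1.1602, -1.1122, 0.0000], ω = ẑ
J2: z=[0.9703, -0.2419, 0.0000] o=[-0.1258, -0.5046, 0.2300] → [-0.0581, -0.2332, -0.8748, 0.9703, -0.2419, 0.0000]
J3: z=[-0.2389, -0.9583, 0.1564] o=[0.0582, -0.4279, 0.9806] → [0.6036, -0.3050, -0.9467, -0.2389, -0.9583, 0.1564]
J4: z=[0.3913, -0.2425, -0.8877] o=[-0.5017, -0.3328, 0.7079] → [-0.6769, 0.6349, -0.4718, 0.3913, -0.2425, -0.8877]
J5: z=[0.6502, -0.6099, 0.4532] o=[-0.8534, -0.7403, 0.6641] → [0.3085, 0.0087, -0.4309, 0.6502, -0.6099, 0.4532]
V = J·q̇ = [-1.0270, 0.5026, 0.3988, -0.0546, 0.7941, -0.7991]

-1.0270 0.5026 0.3988 -0.0546 0.7941 -0.7991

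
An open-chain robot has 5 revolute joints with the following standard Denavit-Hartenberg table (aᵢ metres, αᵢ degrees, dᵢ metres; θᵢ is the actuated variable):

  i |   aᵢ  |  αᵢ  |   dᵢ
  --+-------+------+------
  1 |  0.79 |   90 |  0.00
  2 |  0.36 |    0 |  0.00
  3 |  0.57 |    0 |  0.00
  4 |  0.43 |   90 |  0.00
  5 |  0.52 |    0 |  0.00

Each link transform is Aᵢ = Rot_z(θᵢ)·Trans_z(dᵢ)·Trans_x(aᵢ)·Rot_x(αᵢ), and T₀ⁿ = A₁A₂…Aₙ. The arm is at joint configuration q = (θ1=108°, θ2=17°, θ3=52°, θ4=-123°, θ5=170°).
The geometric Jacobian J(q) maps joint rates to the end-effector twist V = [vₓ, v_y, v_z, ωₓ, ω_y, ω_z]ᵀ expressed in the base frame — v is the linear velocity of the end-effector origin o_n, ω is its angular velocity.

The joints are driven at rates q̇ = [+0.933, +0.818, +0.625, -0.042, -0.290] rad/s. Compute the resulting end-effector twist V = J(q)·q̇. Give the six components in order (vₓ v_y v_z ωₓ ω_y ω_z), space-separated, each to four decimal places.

o_n = [-0.3128, 1.2550, 0.7038]
J₁: ẑ×o_n = [-1.2550, -0.3128, 0.0000], ω = ẑ
J2: z=[0.9511, 0.3090, 0.0000] o=[-0.2441, 0.7513, 0.0000] → [0.2175, -0.6694, 0.5003, 0.9511, 0.3090, 0.0000]
J3: z=[0.9511, 0.3090, 0.0000] o=[-0.3505, 1.0788, 0.1053] → [0.1850, -0.5693, 0.1560, 0.9511, 0.3090, 0.0000]
J4: z=[0.9511, 0.3090, 0.0000] o=[-0.4136, 1.2730, 0.6374] → [0.0205, -0.0632, -0.0483, 0.9511, 0.3090, 0.0000]
J5: z=[0.2500, -0.7694, -0.5878] o=[-0.4917, 1.5134, 0.2895] → [-0.4706, -0.2087, 0.0731, 0.2500, -0.7694, -0.5878]
V = J·q̇ = [-0.7418, -1.1320, 0.4876, 1.2599, 0.6561, 1.1035]

-0.7418 -1.1320 0.4876 1.2599 0.6561 1.1035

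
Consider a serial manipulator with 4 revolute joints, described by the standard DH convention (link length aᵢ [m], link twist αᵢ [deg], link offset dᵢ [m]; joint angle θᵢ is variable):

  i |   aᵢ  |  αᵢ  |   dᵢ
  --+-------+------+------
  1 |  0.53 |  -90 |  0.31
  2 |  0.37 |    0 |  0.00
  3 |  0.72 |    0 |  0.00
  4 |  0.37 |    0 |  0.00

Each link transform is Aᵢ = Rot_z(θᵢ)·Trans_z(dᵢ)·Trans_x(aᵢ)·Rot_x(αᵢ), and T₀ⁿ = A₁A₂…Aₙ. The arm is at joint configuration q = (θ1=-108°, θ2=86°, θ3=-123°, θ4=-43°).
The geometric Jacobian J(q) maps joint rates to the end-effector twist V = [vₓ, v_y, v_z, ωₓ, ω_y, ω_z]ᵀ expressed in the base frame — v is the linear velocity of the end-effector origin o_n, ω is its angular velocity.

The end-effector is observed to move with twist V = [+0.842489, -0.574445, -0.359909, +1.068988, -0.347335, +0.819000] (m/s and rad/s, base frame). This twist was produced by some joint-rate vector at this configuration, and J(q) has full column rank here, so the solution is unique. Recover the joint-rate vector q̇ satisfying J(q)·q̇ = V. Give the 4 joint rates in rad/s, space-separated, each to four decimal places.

o_n = [-0.3693, -1.1366, 0.7386]
J₁: ẑ×o_n = [1.1366, -0.3693, 0.0000], ω = ẑ
J2: z=[0.9511, -0.3090, 0.0000] o=[-0.1638, -0.5041, 0.3100] → [-0.1324, -0.4076, -0.6651, 0.9511, -0.3090, 0.0000]
J3: z=[0.9511, -0.3090, 0.0000] o=[-0.1718, -0.5286, -0.0591] → [-0.2465, -0.7586, -0.6393, 0.9511, -0.3090, 0.0000]
J4: z=[0.9511, -0.3090, 0.0000] o=[-0.3494, -1.0755, 0.3742] → [-0.1126, -0.3465, -0.0642, 0.9511, -0.3090, 0.0000]
q̇ = J⁺·V = [0.8190, 0.8760, -0.4150, 0.6630]

0.8190 0.8760 -0.4150 0.6630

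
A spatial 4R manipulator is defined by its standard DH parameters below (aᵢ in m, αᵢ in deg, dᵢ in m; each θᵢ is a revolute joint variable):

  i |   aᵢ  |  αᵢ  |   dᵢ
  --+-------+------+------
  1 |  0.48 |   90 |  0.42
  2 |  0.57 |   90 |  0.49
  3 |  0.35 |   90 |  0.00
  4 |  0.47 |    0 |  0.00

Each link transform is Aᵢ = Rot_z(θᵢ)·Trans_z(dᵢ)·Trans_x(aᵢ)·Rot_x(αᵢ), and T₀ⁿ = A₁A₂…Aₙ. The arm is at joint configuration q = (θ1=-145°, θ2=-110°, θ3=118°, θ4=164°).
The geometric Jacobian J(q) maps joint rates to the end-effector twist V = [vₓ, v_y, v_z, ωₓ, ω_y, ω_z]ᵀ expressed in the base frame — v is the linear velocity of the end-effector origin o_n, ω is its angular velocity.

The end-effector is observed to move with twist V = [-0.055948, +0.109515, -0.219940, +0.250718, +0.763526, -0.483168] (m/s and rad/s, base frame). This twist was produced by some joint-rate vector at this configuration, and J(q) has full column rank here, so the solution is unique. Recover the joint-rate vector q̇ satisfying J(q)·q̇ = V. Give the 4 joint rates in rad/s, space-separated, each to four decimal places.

o_n = [-0.3499, 0.2435, -0.1162]
J₁: ẑ×o_n = [-0.2435, -0.3499, 0.0000], ω = ẑ
J2: z=[-0.5736, 0.8192, 0.0000] o=[-0.3932, -0.2753, 0.4200] → [-0.4392, -0.3076, -0.3330, -0.5736, 0.8192, 0.0000]
J3: z=[0.7698, 0.5390, 0.3420] o=[-0.5146, 0.2379, -0.1156] → [-0.0022, 0.0568, -0.0845, 0.7698, 0.5390, 0.3420]
J4: z=[-0.0219, 0.5578, -0.8297] o=[-0.7378, 0.4588, 0.0388] → [-0.2651, -0.3253, -0.2117, -0.0219, 0.5578, -0.8297]
q̇ = J⁺·V = [-0.6600, 0.4530, 0.6650, 0.0610]

-0.6600 0.4530 0.6650 0.0610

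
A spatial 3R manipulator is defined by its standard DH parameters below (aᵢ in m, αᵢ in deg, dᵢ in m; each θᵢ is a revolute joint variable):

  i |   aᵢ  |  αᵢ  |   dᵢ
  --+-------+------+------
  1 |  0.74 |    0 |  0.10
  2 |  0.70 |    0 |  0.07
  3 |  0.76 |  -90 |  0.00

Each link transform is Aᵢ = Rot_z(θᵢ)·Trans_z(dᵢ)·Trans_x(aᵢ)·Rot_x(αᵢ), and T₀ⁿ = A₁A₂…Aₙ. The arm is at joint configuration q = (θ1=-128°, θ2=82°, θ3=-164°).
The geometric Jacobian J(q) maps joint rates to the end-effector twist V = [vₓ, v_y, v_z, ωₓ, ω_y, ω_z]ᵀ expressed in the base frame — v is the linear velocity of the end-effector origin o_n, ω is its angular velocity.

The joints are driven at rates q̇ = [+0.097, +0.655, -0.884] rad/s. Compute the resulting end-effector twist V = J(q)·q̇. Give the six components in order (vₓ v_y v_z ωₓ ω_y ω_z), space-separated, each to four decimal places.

o_n = [-0.6275, -0.7067, 0.1700]
J₁: ẑ×o_n = [0.7067, -0.6275, 0.0000], ω = ẑ
J2: z=[0.0000, 0.0000, 1.0000] o=[-0.4556, -0.5831, 0.1000] → [0.1235, -0.1719, 0.0000, 0.0000, 0.0000, 1.0000]
J3: z=[0.0000, 0.0000, 1.0000] o=[0.0307, -1.0867, 0.1700] → [-0.3800, -0.6582, 0.0000, 0.0000, 0.0000, 1.0000]
V = J·q̇ = [0.4854, 0.4084, 0.0000, 0.0000, 0.0000, -0.1320]

0.4854 0.4084 0.0000 0.0000 0.0000 -0.1320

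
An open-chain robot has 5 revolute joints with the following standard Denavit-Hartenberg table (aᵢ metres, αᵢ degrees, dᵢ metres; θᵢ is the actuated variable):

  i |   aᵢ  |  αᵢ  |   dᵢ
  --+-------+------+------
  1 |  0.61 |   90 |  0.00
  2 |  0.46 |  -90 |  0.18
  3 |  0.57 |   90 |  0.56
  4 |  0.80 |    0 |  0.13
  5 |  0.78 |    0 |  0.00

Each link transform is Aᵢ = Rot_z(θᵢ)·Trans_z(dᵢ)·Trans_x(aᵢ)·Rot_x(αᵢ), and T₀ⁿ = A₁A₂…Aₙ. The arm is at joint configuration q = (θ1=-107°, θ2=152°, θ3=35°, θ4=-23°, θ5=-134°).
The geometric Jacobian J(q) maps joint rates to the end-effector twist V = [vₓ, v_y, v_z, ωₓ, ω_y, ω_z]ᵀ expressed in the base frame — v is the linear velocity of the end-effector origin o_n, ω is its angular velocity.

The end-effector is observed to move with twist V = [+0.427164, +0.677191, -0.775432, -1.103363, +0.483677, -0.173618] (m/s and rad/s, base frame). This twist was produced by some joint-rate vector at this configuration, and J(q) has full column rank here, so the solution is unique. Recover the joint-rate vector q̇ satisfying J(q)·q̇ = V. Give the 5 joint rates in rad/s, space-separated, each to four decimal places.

o_n = [0.1250, 0.2343, 0.5279]
J₁: ẑ×o_n = [-0.2343, 0.1250, 0.0000], ω = ẑ
J2: z=[-0.9563, 0.2924, 0.0000] o=[-0.1783, -0.5833, 0.0000] → [0.1543, 0.5048, -0.8706, -0.9563, 0.2924, 0.0000]
J3: z=[0.1373, 0.4490, -0.8829] o=[-0.2317, -0.1423, 0.2160] → [0.4726, -0.3578, -0.1085, 0.1373, 0.4490, -0.8829]
J4: z=[-0.6353, 0.7238, 0.2693] o=[0.2783, 0.4078, -0.0593] → [0.4717, 0.3317, 0.2212, -0.6353, 0.7238, 0.2693]
J5: z=[-0.6353, 0.7238, 0.2693] o=[0.7125, 0.7474, 0.5349] → [0.1331, -0.1627, 0.7512, -0.6353, 0.7238, 0.2693]
q̇ = J⁺·V = [-0.3930, 0.8730, -0.1280, 0.6150, -0.2200]

-0.3930 0.8730 -0.1280 0.6150 -0.2200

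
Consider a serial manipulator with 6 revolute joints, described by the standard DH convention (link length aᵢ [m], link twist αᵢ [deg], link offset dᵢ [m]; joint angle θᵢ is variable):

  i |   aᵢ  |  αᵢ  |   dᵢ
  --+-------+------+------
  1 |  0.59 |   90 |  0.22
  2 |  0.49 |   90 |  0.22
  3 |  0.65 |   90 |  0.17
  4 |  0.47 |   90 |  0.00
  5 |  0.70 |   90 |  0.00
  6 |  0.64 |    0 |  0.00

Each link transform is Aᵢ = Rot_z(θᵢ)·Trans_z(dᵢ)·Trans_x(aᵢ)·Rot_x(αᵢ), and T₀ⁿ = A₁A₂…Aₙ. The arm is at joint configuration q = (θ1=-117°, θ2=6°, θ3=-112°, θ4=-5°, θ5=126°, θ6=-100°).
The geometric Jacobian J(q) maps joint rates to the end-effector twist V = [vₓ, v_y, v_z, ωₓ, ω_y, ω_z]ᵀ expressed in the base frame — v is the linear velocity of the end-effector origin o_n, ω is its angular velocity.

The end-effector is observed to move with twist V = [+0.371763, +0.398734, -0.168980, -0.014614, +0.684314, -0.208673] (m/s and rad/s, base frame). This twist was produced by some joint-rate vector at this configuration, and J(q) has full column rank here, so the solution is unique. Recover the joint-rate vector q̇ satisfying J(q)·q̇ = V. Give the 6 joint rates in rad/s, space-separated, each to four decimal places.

o_n = [0.1424, -0.5346, -0.5902]
J₁: ẑ×o_n = [0.5346, 0.1424, -0.0000], ω = ẑ
J2: z=[-0.8910, 0.4540, 0.0000] o=[-0.2679, -0.5257, 0.2200] → [-0.3678, -0.7219, -0.1783, -0.8910, 0.4540, 0.0000]
J3: z=[-0.0475, -0.0931, -0.9945] o=[-0.6851, -0.8600, 0.2712] → [0.4039, -0.8638, 0.0616, -0.0475, -0.0931, -0.9945]
J4: z=[0.0848, 0.9917, -0.0969] o=[-0.0463, -0.9337, 0.0767] → [-0.6226, 0.0383, -0.1532, 0.0848, 0.9917, -0.0969]
J5: z=[-0.0395, 0.1005, 0.9942] o=[0.4217, -0.9715, 0.0991] → [-0.5037, -0.3049, 0.0108, -0.0395, 0.1005, 0.9942]
J6: z=[0.8553, 0.5177, -0.0184] o=[0.0601, -0.3768, 0.0246] → [-0.3212, 0.5243, -0.1776, 0.8553, 0.5177, -0.0184]
q̇ = J⁺·V = [0.7640, 0.2190, -0.0800, 0.6320, -0.9950, 0.0980]

0.7640 0.2190 -0.0800 0.6320 -0.9950 0.0980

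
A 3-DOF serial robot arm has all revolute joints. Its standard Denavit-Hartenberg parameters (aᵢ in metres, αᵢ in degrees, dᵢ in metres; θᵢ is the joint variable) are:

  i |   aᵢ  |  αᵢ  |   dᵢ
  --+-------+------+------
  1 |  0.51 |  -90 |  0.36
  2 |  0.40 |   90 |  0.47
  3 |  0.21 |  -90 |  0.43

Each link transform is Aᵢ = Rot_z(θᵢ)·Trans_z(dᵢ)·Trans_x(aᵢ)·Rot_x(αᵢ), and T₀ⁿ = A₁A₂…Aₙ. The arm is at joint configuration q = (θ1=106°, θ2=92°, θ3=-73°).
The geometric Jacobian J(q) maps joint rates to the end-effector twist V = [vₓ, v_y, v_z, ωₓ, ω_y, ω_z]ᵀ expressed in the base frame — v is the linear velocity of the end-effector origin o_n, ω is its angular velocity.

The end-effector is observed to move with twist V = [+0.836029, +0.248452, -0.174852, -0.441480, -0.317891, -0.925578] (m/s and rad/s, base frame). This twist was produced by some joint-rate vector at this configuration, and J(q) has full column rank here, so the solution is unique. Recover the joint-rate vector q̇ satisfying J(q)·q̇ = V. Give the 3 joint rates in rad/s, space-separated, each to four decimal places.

o_n = [-0.5133, 0.8137, -0.1161]
J₁: ẑ×o_n = [-0.8137, -0.5133, 0.0000], ω = ẑ
J2: z=[-0.9613, -0.2756, 0.0000] o=[-0.1406, 0.4902, 0.3600] → [0.1312, -0.4577, -0.4136, -0.9613, -0.2756, 0.0000]
J3: z=[-0.2755, 0.9607, -0.0349] o=[-0.5885, 0.3473, -0.0398] → [-0.0571, -0.0237, -0.2007, -0.2755, 0.9607, -0.0349]
q̇ = J⁺·V = [-0.9320, 0.5120, -0.1840]

-0.9320 0.5120 -0.1840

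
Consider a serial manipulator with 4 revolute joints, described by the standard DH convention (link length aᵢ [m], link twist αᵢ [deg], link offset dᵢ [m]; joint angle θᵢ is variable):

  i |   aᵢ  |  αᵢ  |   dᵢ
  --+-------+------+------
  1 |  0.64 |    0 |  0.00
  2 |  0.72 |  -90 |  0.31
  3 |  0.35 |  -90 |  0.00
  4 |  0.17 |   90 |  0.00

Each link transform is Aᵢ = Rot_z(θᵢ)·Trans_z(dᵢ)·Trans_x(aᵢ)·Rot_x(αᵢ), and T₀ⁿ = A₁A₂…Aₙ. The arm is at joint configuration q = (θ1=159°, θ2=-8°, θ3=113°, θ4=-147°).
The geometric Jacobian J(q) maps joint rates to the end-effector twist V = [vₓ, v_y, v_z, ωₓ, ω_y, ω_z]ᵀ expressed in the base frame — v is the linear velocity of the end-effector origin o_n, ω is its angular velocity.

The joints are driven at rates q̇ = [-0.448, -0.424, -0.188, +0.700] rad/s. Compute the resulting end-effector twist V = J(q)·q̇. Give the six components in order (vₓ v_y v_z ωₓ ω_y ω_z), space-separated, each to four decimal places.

0.2446 0.7120 -0.0749 0.6547 -0.1480 -0.5985

o_n = [-1.2012, 0.4581, 0.1191]
J₁: ẑ×o_n = [-0.4581, -1.2012, 0.0000], ω = ẑ
J2: z=[0.0000, 0.0000, 1.0000] o=[-0.5975, 0.2294, 0.0000] → [-0.2288, -0.6037, 0.0000, 0.0000, 0.0000, 1.0000]
J3: z=[-0.4848, -0.8746, 0.0000] o=[-1.2272, 0.5784, 0.3100] → [0.1670, -0.0926, 0.0810, -0.4848, -0.8746, 0.0000]
J4: z=[0.8051, -0.4463, 0.3907] o=[-1.1076, 0.5121, -0.0122] → [-0.0375, -0.1422, -0.0852, 0.8051, -0.4463, 0.3907]
V = J·q̇ = [0.2446, 0.7120, -0.0749, 0.6547, -0.1480, -0.5985]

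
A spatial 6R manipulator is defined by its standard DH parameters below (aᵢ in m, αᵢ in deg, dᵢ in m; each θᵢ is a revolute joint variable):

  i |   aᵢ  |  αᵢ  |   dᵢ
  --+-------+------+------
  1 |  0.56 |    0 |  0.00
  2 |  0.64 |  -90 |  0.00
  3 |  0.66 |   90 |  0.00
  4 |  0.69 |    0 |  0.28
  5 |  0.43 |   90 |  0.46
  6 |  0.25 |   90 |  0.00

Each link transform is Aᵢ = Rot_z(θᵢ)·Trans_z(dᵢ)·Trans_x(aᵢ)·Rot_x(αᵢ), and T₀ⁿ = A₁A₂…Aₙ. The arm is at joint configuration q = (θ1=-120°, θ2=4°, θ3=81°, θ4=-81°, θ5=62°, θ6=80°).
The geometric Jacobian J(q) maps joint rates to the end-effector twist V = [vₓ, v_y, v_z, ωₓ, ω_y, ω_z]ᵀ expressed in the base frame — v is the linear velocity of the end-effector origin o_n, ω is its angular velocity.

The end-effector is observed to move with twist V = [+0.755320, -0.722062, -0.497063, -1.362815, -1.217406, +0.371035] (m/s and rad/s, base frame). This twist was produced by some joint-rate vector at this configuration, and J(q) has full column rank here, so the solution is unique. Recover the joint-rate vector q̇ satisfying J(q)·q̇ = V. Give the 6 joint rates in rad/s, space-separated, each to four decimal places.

o_n = [-1.8220, -1.7403, -1.0463]
J₁: ẑ×o_n = [1.7403, -1.8220, 0.0000], ω = ẑ
J2: z=[0.0000, 0.0000, 1.0000] o=[-0.2800, -0.4850, 0.0000] → [1.2553, -1.5420, 0.0000, 0.0000, 0.0000, 1.0000]
J3: z=[0.8988, -0.4384, 0.0000] o=[-0.5606, -1.0602, 0.0000] → [0.4587, 0.9404, -1.1642, 0.8988, -0.4384, 0.0000]
J4: z=[-0.4330, -0.8877, 0.1564] o=[-0.6058, -1.1530, -0.6519] → [0.4420, -0.3610, -0.8253, -0.4330, -0.8877, 0.1564]
J5: z=[-0.4330, -0.8877, 0.1564] o=[-1.3470, -1.1180, -0.7147] → [0.3917, -0.2179, -0.1522, -0.4330, -0.8877, 0.1564]
J6: z=[-0.8275, 0.4603, 0.3216] o=[-1.6999, -1.5221, -1.0443] → [0.0692, -0.0409, 0.2367, -0.8275, 0.4603, 0.3216]
q̇ = J⁺·V = [0.3540, -0.4190, -0.2090, 0.8860, 0.8530, 0.5100]

0.3540 -0.4190 -0.2090 0.8860 0.8530 0.5100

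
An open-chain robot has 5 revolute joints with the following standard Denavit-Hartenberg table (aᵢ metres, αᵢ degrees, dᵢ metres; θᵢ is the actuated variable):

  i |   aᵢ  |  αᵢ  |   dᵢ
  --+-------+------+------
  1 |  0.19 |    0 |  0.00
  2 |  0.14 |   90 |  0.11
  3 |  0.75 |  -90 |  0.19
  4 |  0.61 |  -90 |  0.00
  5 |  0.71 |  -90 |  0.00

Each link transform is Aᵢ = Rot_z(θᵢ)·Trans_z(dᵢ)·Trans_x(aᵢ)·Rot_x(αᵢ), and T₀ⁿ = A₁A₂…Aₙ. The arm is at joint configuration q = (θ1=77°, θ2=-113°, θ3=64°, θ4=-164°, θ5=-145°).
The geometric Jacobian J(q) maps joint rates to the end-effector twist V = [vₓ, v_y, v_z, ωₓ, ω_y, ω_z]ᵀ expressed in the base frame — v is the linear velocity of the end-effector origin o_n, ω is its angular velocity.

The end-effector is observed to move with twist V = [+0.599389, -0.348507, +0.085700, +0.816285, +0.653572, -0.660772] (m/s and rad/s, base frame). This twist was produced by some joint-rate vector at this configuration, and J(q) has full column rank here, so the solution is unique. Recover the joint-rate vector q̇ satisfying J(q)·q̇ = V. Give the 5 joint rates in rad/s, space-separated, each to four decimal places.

0.0440 -0.3290 -0.2530 -0.4130 -0.7860

o_n = [-0.0001, -0.0283, 0.9381]
J₁: ẑ×o_n = [0.0283, -0.0001, 0.0000], ω = ẑ
J2: z=[0.0000, 0.0000, 1.0000] o=[0.0427, 0.1851, 0.0000] → [0.2134, -0.0428, 0.0000, 0.0000, 0.0000, 1.0000]
J3: z=[-0.5878, -0.8090, 0.0000] o=[0.1560, 0.1028, 0.1100] → [-0.6699, 0.4867, -0.0492, -0.5878, -0.8090, 0.0000]
J4: z=[-0.7271, 0.5283, 0.4384] o=[0.3103, -0.2441, 0.7841] → [-0.0133, -0.0241, 0.0070, -0.7271, 0.5283, 0.4384]
J5: z=[-0.4673, -0.8487, 0.2477] o=[0.0035, -0.2291, 0.2571] → [-0.6277, 0.3173, -0.0969, -0.4673, -0.8487, 0.2477]
q̇ = J⁺·V = [0.0440, -0.3290, -0.2530, -0.4130, -0.7860]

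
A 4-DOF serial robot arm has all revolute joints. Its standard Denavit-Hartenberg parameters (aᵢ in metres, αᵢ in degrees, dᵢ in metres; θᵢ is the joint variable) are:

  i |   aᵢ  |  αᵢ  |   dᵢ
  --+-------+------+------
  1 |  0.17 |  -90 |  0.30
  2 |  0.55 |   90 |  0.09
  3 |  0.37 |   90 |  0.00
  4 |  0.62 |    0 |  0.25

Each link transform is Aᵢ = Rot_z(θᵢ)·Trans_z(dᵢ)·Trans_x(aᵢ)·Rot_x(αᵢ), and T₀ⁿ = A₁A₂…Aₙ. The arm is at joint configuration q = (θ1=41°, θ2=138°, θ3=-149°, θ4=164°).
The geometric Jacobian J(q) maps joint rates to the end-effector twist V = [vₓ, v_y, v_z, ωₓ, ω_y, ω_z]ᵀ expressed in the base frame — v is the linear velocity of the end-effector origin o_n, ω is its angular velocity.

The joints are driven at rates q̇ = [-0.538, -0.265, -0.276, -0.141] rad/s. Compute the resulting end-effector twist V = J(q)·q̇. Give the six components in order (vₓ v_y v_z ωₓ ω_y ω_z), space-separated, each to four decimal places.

0.2403 0.2918 -0.2005 0.0730 -0.4478 -0.3815

o_n = [-0.4063, 0.2042, -0.2385]
J₁: ẑ×o_n = [-0.2042, -0.4063, 0.0000], ω = ẑ
J2: z=[-0.6561, 0.7547, 0.0000] o=[0.1283, 0.1115, 0.3000] → [-0.4064, -0.3533, 0.3426, -0.6561, 0.7547, 0.0000]
J3: z=[0.5050, 0.4390, -0.7431] o=[-0.2392, -0.0887, -0.0680] → [0.1429, 0.2102, 0.2213, 0.5050, 0.4390, -0.7431]
J4: z=[-0.2735, 0.8980, 0.3446] o=[0.0637, -0.0779, 0.1442] → [-0.4409, -0.2666, 0.3449, -0.2735, 0.8980, 0.3446]
V = J·q̇ = [0.2403, 0.2918, -0.2005, 0.0730, -0.4478, -0.3815]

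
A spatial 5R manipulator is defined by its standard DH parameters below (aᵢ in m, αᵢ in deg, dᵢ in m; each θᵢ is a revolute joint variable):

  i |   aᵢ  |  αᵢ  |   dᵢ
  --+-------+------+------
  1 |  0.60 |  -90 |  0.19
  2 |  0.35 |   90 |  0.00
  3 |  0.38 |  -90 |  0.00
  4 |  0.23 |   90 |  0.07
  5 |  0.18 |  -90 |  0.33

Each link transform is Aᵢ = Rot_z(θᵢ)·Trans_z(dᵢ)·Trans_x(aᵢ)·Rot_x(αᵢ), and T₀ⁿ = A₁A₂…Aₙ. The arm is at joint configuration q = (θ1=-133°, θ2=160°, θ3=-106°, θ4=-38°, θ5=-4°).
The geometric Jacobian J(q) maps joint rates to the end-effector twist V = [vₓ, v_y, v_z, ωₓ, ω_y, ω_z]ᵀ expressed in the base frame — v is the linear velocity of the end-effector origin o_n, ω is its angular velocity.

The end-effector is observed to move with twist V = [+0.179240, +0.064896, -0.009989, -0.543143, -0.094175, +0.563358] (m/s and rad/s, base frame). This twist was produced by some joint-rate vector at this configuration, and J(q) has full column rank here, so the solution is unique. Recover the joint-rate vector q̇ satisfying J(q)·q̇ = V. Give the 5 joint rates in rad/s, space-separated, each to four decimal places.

-0.5980 0.0720 -0.1570 -0.6670 -0.9950

o_n = [-0.7200, -0.0448, -0.3828]
J₁: ẑ×o_n = [0.0448, -0.7200, 0.0000], ω = ẑ
J2: z=[0.7314, -0.6820, 0.0000] o=[-0.4092, -0.4388, 0.1900] → [0.3907, 0.4189, 0.0762, 0.7314, -0.6820, 0.0000]
J3: z=[-0.2333, -0.2501, -0.9397] o=[-0.1849, -0.1983, 0.0703] → [0.2576, 0.3972, -0.1697, -0.2333, -0.2501, -0.9397]
J4: z=[0.4145, 0.8486, -0.3288] o=[-0.5192, -0.0211, 0.1061] → [-0.4227, 0.2687, 0.1606, 0.4145, 0.8486, -0.3288]
J5: z=[0.3578, -0.4841, -0.7985] o=[-0.6826, 0.0873, -0.0329] → [0.0639, 0.1551, -0.0654, 0.3578, -0.4841, -0.7985]
q̇ = J⁺·V = [-0.5980, 0.0720, -0.1570, -0.6670, -0.9950]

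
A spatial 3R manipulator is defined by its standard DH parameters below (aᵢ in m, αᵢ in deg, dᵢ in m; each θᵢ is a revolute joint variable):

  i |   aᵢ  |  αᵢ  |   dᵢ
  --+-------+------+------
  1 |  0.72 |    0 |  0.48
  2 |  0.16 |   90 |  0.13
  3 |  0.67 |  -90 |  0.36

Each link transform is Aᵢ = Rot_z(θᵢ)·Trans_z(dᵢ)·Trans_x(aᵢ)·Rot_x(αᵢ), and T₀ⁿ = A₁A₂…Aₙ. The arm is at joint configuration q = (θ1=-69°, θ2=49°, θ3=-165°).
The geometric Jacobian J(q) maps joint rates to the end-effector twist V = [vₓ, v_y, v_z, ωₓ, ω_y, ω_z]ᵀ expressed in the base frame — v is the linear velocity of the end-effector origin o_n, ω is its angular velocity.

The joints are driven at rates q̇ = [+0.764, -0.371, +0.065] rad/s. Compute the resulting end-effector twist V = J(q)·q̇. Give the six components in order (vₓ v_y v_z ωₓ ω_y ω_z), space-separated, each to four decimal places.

0.5916 -0.0350 -0.0421 -0.0222 -0.0611 0.3930

o_n = [-0.3229, -0.8438, 0.4366]
J₁: ẑ×o_n = [0.8438, -0.3229, 0.0000], ω = ẑ
J2: z=[0.0000, 0.0000, 1.0000] o=[0.2580, -0.6722, 0.4800] → [0.1717, -0.5809, 0.0000, 0.0000, 0.0000, 1.0000]
J3: z=[-0.3420, -0.9397, 0.0000] o=[0.4084, -0.7269, 0.6100] → [0.1630, -0.0593, -0.6472, -0.3420, -0.9397, 0.0000]
V = J·q̇ = [0.5916, -0.0350, -0.0421, -0.0222, -0.0611, 0.3930]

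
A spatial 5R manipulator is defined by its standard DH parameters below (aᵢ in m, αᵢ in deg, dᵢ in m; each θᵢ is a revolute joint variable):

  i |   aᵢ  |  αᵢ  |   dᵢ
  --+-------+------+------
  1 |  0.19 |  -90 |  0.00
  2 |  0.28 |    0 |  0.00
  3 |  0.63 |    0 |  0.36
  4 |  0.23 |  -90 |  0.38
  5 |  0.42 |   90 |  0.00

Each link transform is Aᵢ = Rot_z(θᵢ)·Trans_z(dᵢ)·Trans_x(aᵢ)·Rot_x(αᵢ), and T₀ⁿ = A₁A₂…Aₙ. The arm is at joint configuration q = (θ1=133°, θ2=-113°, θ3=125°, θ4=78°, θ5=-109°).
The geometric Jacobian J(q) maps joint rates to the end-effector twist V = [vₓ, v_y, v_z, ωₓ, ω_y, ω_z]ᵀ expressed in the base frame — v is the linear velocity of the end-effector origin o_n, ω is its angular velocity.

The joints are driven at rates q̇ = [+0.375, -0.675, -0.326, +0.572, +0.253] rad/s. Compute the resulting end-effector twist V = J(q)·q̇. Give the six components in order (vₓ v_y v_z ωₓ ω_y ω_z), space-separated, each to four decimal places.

o_n = [-1.3069, -0.2659, 0.0335]
J₁: ẑ×o_n = [0.2659, -1.3069, 0.0000], ω = ẑ
J2: z=[-0.7314, -0.6820, 0.0000] o=[-0.1296, 0.1390, 0.0000] → [-0.0228, 0.0245, -0.5068, -0.7314, -0.6820, 0.0000]
J3: z=[-0.7314, -0.6820, 0.0000] o=[-0.0550, 0.0589, 0.2577] → [0.1529, -0.1640, -0.6162, -0.7314, -0.6820, 0.0000]
J4: z=[-0.7314, -0.6820, 0.0000] o=[-0.7385, 0.2641, 0.1268] → [0.0636, -0.0682, 0.0000, -0.7314, -0.6820, 0.0000]
J5: z=[0.6820, -0.7314, -0.0000] o=[-1.0164, 0.0049, -0.1032] → [-0.1000, -0.0933, -0.3971, 0.6820, -0.7314, -0.0000]
V = J·q̇ = [0.0763, -0.5158, 0.4425, 0.4863, 0.1075, 0.3750]

0.0763 -0.5158 0.4425 0.4863 0.1075 0.3750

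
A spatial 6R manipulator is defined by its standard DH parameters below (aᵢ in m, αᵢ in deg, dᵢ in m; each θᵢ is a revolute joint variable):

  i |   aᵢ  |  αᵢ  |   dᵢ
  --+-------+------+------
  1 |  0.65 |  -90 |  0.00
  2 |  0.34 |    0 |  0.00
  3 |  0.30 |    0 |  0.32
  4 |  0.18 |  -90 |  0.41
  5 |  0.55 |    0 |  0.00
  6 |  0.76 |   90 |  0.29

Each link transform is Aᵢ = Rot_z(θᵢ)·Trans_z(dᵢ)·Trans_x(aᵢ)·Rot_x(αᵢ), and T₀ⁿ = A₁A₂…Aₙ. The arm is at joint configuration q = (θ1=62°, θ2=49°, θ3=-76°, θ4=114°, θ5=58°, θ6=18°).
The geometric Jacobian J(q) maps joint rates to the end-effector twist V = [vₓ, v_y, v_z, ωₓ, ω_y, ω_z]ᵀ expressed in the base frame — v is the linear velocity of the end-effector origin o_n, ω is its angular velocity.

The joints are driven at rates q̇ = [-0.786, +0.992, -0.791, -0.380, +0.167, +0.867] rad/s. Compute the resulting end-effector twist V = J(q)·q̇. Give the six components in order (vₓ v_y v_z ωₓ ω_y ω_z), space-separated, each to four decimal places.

o_n = [0.8339, 0.5590, -0.7900]
J₁: ẑ×o_n = [-0.5590, 0.8339, 0.0000], ω = ẑ
J2: z=[-0.8829, 0.4695, 0.0000] o=[0.3052, 0.5739, 0.0000] → [-0.3709, -0.6975, -0.2351, -0.8829, 0.4695, 0.0000]
J3: z=[-0.8829, 0.4695, 0.0000] o=[0.4099, 0.7709, -0.2566] → [-0.2504, -0.4710, -0.0120, -0.8829, 0.4695, 0.0000]
J4: z=[-0.8829, 0.4695, 0.0000] o=[0.2528, 1.1571, -0.1204] → [-0.3144, -0.5912, 0.2553, -0.8829, 0.4695, 0.0000]
J5: z=[-0.4688, -0.8817, -0.0523] o=[-0.1048, 1.3579, -0.3002] → [0.3901, -0.2788, 1.2022, -0.4688, -0.8817, -0.0523]
J6: z=[-0.4688, -0.8817, -0.0523] o=[0.3142, 1.1524, -0.5912] → [0.1442, -0.1204, 0.7364, -0.4688, -0.8817, -0.0523]
V = J·q̇ = [0.5792, -0.9011, 0.5185, -0.3267, -0.9958, -0.8401]

0.5792 -0.9011 0.5185 -0.3267 -0.9958 -0.8401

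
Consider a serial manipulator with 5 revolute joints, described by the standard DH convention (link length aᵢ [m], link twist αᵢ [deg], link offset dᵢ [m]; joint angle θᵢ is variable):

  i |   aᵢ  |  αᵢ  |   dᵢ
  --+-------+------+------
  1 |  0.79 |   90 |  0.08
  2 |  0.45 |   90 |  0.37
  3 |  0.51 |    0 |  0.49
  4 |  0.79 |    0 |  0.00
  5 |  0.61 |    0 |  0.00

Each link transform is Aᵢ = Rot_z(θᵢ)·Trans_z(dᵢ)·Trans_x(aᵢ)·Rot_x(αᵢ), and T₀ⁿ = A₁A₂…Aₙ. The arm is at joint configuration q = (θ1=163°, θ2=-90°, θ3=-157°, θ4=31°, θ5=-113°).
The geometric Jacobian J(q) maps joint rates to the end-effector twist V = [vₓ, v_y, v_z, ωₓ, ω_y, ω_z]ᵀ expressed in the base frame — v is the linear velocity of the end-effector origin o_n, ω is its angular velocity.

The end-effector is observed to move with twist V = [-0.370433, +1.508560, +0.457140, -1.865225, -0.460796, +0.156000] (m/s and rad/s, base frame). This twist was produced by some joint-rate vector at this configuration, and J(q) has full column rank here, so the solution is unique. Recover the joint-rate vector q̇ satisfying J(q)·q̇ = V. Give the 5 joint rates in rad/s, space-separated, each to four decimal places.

0.1560 -0.9860 -0.7870 -0.2760 -0.5860

o_n = [-0.2710, 0.1398, 0.8780]
J₁: ẑ×o_n = [-0.1398, -0.2710, 0.0000], ω = ẑ
J2: z=[0.2924, 0.9563, 0.0000] o=[-0.7555, 0.2310, 0.0800] → [0.7631, -0.2333, -0.4900, 0.2924, 0.9563, 0.0000]
J3: z=[0.9563, -0.2924, -0.0000] o=[-0.6473, 0.5848, -0.3700] → [-0.3649, -1.1935, -0.3155, 0.9563, -0.2924, -0.0000]
J4: z=[0.9563, -0.2924, -0.0000] o=[-0.2370, 0.2510, 0.0995] → [-0.2276, -0.7445, -0.1163, 0.9563, -0.2924, -0.0000]
J5: z=[0.9563, -0.2924, -0.0000] o=[-0.4238, -0.3602, 0.5638] → [-0.0919, -0.3004, 0.5229, 0.9563, -0.2924, -0.0000]
q̇ = J⁺·V = [0.1560, -0.9860, -0.7870, -0.2760, -0.5860]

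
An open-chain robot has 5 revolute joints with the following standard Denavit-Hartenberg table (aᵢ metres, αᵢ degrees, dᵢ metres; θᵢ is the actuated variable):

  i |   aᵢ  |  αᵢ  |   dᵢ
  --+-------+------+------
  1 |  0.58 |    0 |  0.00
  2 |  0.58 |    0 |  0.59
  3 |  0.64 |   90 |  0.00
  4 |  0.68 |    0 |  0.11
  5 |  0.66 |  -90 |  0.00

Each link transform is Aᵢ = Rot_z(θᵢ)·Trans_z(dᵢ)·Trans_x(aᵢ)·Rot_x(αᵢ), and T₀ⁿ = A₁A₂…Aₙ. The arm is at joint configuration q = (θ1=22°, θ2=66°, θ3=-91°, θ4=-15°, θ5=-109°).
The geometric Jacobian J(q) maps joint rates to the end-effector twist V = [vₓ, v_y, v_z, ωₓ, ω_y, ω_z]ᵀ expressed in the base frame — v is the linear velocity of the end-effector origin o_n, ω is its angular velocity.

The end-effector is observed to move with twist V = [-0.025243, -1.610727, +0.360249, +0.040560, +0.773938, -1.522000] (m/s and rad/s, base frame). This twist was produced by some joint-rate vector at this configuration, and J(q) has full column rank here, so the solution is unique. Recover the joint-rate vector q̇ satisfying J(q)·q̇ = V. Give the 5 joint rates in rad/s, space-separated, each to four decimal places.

-0.3940 -0.5270 -0.6010 0.1130 -0.8880

o_n = [1.4787, 0.6385, -0.1332]
J₁: ẑ×o_n = [-0.6385, 1.4787, 0.0000], ω = ẑ
J2: z=[0.0000, 0.0000, 1.0000] o=[0.5378, 0.2173, 0.0000] → [-0.4212, 0.9410, 0.0000, 0.0000, 0.0000, 1.0000]
J3: z=[0.0000, 0.0000, 1.0000] o=[0.5580, 0.7969, 0.5900] → [0.1584, 0.9207, -0.0000, 0.0000, 0.0000, 1.0000]
J4: z=[-0.0523, -0.9986, 0.0000] o=[1.1971, 0.7634, 0.5900] → [0.7222, -0.0378, 0.2878, -0.0523, -0.9986, 0.0000]
J5: z=[-0.0523, -0.9986, 0.0000] o=[1.8473, 0.6192, 0.4140] → [0.5464, -0.0286, -0.3691, -0.0523, -0.9986, 0.0000]
q̇ = J⁺·V = [-0.3940, -0.5270, -0.6010, 0.1130, -0.8880]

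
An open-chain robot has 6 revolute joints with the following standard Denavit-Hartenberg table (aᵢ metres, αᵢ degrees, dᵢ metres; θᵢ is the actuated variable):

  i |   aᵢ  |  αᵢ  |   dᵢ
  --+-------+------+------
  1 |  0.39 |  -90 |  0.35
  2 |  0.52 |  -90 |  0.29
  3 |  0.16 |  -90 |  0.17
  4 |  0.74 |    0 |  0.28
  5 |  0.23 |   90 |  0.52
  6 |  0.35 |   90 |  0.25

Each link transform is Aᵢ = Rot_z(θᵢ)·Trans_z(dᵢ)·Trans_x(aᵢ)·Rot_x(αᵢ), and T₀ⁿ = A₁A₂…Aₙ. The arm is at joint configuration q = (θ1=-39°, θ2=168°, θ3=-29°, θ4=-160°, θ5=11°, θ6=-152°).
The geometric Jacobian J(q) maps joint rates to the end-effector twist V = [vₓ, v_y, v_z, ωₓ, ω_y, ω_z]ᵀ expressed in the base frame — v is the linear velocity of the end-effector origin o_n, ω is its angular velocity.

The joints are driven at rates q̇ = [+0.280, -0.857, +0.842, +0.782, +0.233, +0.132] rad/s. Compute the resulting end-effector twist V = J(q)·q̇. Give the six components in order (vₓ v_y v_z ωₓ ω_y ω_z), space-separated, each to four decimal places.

o_n = [-0.3065, -0.4661, 0.4507]
J₁: ẑ×o_n = [0.4661, -0.3065, 0.0000], ω = ẑ
J2: z=[0.6293, 0.7771, 0.0000] o=[0.3031, -0.2454, 0.3500] → [0.0782, -0.0634, 0.3348, 0.6293, 0.7771, 0.0000]
J3: z=[-0.1616, 0.1308, 0.9781] o=[0.0903, 0.3000, 0.2419] → [0.7767, -0.3544, 0.1757, -0.1616, 0.1308, 0.9781]
J4: z=[-0.9190, -0.3813, -0.1008] o=[0.0053, 0.4687, 0.3791] → [-0.1215, 0.0972, 0.7402, -0.9190, -0.3813, -0.1008]
J5: z=[-0.9190, -0.3813, -0.1008] o=[-0.0428, -0.2413, 0.7249] → [0.0819, -0.2254, 0.1061, -0.9190, -0.3813, -0.1008]
J6: z=[0.3238, -0.5835, -0.7448] o=[-0.4688, -0.6045, 0.8242] → [0.3210, 0.0000, 0.1395, 0.3238, -0.5835, -0.7448]
V = J·q̇ = [0.6839, -0.3064, 0.4830, -1.5654, -1.0199, 0.9030]

0.6839 -0.3064 0.4830 -1.5654 -1.0199 0.9030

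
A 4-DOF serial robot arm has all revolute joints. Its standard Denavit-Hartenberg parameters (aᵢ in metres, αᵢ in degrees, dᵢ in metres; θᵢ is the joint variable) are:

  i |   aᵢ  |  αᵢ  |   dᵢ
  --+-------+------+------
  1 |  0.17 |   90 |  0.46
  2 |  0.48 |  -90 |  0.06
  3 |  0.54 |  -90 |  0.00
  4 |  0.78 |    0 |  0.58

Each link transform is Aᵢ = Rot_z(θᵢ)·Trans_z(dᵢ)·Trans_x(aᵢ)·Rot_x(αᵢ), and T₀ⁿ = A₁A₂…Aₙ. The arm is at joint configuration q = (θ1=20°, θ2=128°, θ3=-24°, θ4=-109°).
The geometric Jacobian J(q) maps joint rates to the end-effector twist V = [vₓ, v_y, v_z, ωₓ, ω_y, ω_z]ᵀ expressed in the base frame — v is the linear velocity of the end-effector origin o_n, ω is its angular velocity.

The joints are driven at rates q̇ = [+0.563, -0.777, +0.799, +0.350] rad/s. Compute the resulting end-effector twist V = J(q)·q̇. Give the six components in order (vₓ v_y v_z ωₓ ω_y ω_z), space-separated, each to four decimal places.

0.1277 -0.2493 0.7898 -1.0491 0.7853 0.1833

o_n = [-1.0726, -0.0142, 0.7760]
J₁: ẑ×o_n = [0.0142, -1.0726, 0.0000], ω = ẑ
J2: z=[0.3420, -0.9397, 0.0000] o=[0.1597, 0.0581, 0.4600] → [-0.2970, -0.1081, -1.1828, 0.3420, -0.9397, 0.0000]
J3: z=[-0.7405, -0.2695, -0.6157] o=[-0.0974, -0.0993, 0.8382] → [0.0692, 0.5543, -0.3258, -0.7405, -0.2695, -0.6157]
J4: z=[-0.5478, 0.7728, 0.3205] o=[-0.3077, -0.4096, 1.2270] → [-0.4752, -0.4922, 0.3746, -0.5478, 0.7728, 0.3205]
V = J·q̇ = [0.1277, -0.2493, 0.7898, -1.0491, 0.7853, 0.1833]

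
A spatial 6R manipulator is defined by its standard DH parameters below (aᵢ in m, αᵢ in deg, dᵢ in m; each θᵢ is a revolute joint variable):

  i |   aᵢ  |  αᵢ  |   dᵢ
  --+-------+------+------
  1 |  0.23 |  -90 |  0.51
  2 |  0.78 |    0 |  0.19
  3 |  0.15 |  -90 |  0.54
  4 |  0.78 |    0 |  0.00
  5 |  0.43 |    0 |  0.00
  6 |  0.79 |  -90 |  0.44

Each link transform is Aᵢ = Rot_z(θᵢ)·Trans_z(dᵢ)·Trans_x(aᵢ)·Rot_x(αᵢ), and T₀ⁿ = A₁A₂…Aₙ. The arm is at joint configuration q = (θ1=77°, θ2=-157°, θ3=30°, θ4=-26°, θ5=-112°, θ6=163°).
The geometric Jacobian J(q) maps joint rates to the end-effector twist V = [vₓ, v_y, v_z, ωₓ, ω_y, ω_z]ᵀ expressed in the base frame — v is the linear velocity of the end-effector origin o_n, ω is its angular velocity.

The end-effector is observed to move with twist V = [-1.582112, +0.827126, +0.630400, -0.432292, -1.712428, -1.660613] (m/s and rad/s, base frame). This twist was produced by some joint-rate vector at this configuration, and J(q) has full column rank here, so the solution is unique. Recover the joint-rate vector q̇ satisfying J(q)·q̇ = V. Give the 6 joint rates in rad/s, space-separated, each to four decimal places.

o_n = [-1.1991, -0.6339, 2.0759]
J₁: ẑ×o_n = [0.6339, -1.1991, 0.0000], ω = ẑ
J2: z=[-0.9744, 0.2250, 0.0000] o=[0.0517, 0.2241, 0.5100] → [0.3522, 1.5257, 1.1174, -0.9744, 0.2250, 0.0000]
J3: z=[-0.9744, 0.2250, 0.0000] o=[-0.2949, -0.4327, 0.8148] → [0.2837, 1.2288, 0.3994, -0.9744, 0.2250, 0.0000]
J4: z=[0.1797, 0.7782, 0.6018] o=[-0.8414, -0.3992, 0.9346] → [1.0293, -0.4203, 0.2362, 0.1797, 0.7782, 0.6018]
J5: z=[0.1797, 0.7782, 0.6018] o=[-1.2694, -0.7334, 1.4945] → [0.3925, -0.0621, -0.0369, 0.1797, 0.7782, 0.6018]
J6: z=[0.1797, 0.7782, 0.6018] o=[-1.5065, -0.4813, 1.2393] → [0.7428, 0.0347, -0.2666, 0.1797, 0.7782, 0.6018]
q̇ = J⁺·V = [-0.3300, 0.6270, -0.5910, -0.4080, -0.9510, -0.8520]

-0.3300 0.6270 -0.5910 -0.4080 -0.9510 -0.8520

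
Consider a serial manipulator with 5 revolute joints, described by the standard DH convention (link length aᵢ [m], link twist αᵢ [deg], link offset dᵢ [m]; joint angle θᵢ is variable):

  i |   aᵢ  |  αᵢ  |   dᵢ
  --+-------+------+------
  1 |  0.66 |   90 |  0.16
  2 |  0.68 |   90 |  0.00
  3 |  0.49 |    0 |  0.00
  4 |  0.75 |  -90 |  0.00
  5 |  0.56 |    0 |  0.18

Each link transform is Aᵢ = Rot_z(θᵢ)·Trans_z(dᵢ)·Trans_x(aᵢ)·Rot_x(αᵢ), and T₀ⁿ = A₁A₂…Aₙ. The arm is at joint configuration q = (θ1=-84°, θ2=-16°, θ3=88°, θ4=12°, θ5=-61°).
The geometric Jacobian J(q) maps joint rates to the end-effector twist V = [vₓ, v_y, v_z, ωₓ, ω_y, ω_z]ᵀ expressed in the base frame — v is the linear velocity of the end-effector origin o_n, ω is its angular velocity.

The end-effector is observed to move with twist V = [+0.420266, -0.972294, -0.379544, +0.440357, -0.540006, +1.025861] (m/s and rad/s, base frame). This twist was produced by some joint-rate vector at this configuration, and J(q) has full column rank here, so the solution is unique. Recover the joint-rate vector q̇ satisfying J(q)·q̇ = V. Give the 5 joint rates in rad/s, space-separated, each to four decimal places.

o_n = [-1.3671, -1.0026, -0.4052]
J₁: ẑ×o_n = [1.0026, -1.3671, 0.0000], ω = ẑ
J2: z=[-0.9945, -0.1045, 0.0000] o=[0.0690, -0.6564, 0.1600] → [0.0591, -0.5621, 0.1942, -0.9945, -0.1045, 0.0000]
J3: z=[-0.0288, 0.2741, -0.9613] o=[0.1373, -1.3065, -0.0274] → [0.1886, 1.4353, 0.4036, -0.0288, 0.2741, -0.9613]
J4: z=[-0.0288, 0.2741, -0.9613] o=[-0.3480, -1.3740, -0.0321] → [0.2548, 0.9689, 0.2687, -0.0288, 0.2741, -0.9613]
J5: z=[0.0737, 0.9596, 0.2714] o=[-1.0956, -1.3267, 0.0038] → [-0.4804, -0.0435, 0.2844, 0.0737, 0.9596, 0.2714]
q̇ = J⁺·V = [0.4430, -0.4520, 0.1290, -0.8500, -0.4060]

0.4430 -0.4520 0.1290 -0.8500 -0.4060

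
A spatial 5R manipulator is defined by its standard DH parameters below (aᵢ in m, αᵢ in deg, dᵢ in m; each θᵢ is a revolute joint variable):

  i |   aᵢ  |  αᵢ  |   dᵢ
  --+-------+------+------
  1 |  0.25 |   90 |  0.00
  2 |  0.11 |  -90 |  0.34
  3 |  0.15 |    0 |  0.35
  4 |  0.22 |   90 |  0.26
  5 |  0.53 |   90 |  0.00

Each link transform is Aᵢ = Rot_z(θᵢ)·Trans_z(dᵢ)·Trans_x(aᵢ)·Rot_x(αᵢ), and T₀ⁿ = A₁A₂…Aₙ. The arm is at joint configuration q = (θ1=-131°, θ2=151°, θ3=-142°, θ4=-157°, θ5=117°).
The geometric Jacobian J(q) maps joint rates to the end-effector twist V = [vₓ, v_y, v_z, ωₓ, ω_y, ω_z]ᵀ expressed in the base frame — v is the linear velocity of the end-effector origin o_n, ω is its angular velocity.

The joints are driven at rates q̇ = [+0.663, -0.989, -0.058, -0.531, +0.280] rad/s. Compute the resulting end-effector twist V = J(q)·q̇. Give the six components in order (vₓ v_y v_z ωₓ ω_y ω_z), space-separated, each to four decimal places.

o_n = [-0.1701, 0.4908, -0.9554]
J₁: ẑ×o_n = [-0.4908, -0.1701, 0.0000], ω = ẑ
J2: z=[-0.7547, 0.6561, 0.0000] o=[-0.1640, -0.1887, 0.0000] → [-0.6268, -0.7210, -0.5088, -0.7547, 0.6561, 0.0000]
J3: z=[0.3181, 0.3659, -0.8746] o=[-0.3575, 0.1070, 0.0533] → [-0.0334, 0.1570, 0.0535, 0.3181, 0.3659, -0.8746]
J4: z=[0.3181, 0.3659, -0.8746] o=[-0.3837, 0.2176, -0.3101] → [0.0028, 0.0185, 0.0087, 0.3181, 0.3659, -0.8746]
J5: z=[0.1360, 0.8954, 0.4240] o=[-0.0946, 0.2569, -0.4858] → [-0.5196, 0.0318, 0.0995, 0.1360, 0.8954, 0.4240]
V = J·q̇ = [0.1495, 0.5903, 0.5233, 0.5971, -0.6136, 1.2969]

0.1495 0.5903 0.5233 0.5971 -0.6136 1.2969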